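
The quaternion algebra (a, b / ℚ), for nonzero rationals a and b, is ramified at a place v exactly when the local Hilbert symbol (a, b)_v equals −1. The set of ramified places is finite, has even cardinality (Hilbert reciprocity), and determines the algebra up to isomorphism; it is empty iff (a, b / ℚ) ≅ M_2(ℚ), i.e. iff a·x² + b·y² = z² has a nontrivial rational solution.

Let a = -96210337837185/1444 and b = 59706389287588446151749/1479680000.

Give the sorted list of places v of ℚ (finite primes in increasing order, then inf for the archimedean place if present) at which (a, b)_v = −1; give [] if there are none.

(a, b) ≡ (-185, 858) mod (ℚ^×)²; places V = {2, 3, 5, 7, 11, 13, 17, 19, 37, 41, ∞}.
(a,b)_∞: sgn(-185)=−, sgn(858)=+, so +1.
(a,b)_2: α=-2, β=-13; u≡7, v≡5 (mod 8); ε(u)ε(v)=1·0, αω(v)=-2·1, βω(u)=-13·0; sum ≡ 0  ⇒  +1.
(a,b)_41: α=4, u≡5; β=6, v≡35 (mod 41); (5|41)=+1, (35|41)=-1; sign (−1)^0·+1^6·-1^4 = +1.
(a,b)_7: α=0, u≡1; β=2, v≡1 (mod 7); (1|7)=+1, (1|7)=+1; sign (−1)^0·+1^2·+1^0 = +1.
(a,b)_17: α=0, u≡8; β=-2, v≡1 (mod 17); (8|17)=+1, (1|17)=+1; sign (−1)^0·+1^-2·+1^0 = +1.
(a,b)_3: α=2, u≡1; β=5, v≡1 (mod 3); (1|3)=+1, (1|3)=+1; sign (−1)^0·+1^5·+1^2 = +1.
(a,b)_5: α=1, u≡2; β=-4, v≡3 (mod 5); (2|5)=-1, (3|5)=-1; sign (−1)^0·-1^-4·-1^1 = -1.
(a,b)_13: α=2, u≡1; β=3, v≡4 (mod 13); (1|13)=+1, (4|13)=+1; sign (−1)^0·+1^3·+1^2 = +1.
(a,b)_11: α=2, u≡8; β=3, v≡5 (mod 11); (8|11)=-1, (5|11)=+1; sign (−1)^0·-1^3·+1^2 = -1.
(a,b)_19: α=-2, u≡1; β=2, v≡2 (mod 19); (1|19)=+1, (2|19)=-1; sign (−1)^0·+1^2·-1^-2 = +1.
(a,b)_37: α=1, u≡8; β=0, v≡12 (mod 37); (8|37)=-1, (12|37)=+1; sign (−1)^0·-1^0·+1^1 = +1.
|Ram(-185, 858)| = 2, even; anisotropic at {5, 11}.

[5, 11]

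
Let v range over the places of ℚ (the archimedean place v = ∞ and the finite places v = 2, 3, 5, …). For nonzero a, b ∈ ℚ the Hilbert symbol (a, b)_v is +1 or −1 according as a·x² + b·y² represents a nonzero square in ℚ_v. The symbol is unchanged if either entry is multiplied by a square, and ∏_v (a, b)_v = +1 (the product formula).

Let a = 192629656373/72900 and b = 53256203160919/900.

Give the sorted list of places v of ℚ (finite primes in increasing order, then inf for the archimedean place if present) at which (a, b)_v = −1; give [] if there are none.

[23, 37]

(a, b) ≡ (7733, 290191) mod (ℚ^×)²; places V = {2, 3, 5, 7, 11, 19, 23, 31, 37, ∞}.
(a,b)_23: α=2, u≡19; β=3, v≡6 (mod 23); (19|23)=-1, (6|23)=+1; sign (−1)^0·-1^3·+1^2 = -1.
(a,b)_19: α=1, u≡18; β=2, v≡11 (mod 19); (18|19)=-1, (11|19)=+1; sign (−1)^0·-1^2·+1^1 = +1.
(a,b)_37: α=1, u≡31; β=1, v≡1 (mod 37); (31|37)=-1, (1|37)=+1; sign (−1)^0·-1^1·+1^1 = -1.
(a,b)_2: α=-2, β=-2; u≡5, v≡7 (mod 8); ε(u)ε(v)=0·1, αω(v)=-2·0, βω(u)=-2·1; sum ≡ 0  ⇒  +1.
(a,b)_31: α=2, u≡20; β=3, v≡22 (mod 31); (20|31)=+1, (22|31)=-1; sign (−1)^0·+1^3·-1^2 = +1.
(a,b)_3: α=-6, u≡2; β=-2, v≡1 (mod 3); (2|3)=-1, (1|3)=+1; sign (−1)^0·-1^-2·+1^-6 = +1.
(a,b)_∞: sgn(7733)=+, sgn(290191)=+, so +1.
(a,b)_11: α=1, u≡8; β=1, v≡1 (mod 11); (8|11)=-1, (1|11)=+1; sign (−1)^1·-1^1·+1^1 = +1.
(a,b)_7: α=2, u≡6; β=0, v≡6 (mod 7); (6|7)=-1, (6|7)=-1; sign (−1)^0·-1^0·-1^2 = +1.
(a,b)_5: α=-2, u≡3; β=-2, v≡4 (mod 5); (3|5)=-1, (4|5)=+1; sign (−1)^0·-1^-2·+1^-2 = +1.
(7733, 290191 / ℚ) ramifies at {23, 37}: a division algebra.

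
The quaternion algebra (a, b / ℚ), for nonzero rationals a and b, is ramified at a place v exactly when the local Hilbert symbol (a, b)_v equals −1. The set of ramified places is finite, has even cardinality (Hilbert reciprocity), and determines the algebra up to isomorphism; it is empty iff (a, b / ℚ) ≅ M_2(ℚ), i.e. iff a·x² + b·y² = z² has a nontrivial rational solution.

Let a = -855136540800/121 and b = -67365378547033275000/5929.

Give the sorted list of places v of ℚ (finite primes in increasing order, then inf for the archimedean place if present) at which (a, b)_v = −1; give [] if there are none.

[5, 23, 37, inf]

Mod squares: a ≡ -82, b ≡ -8510. Check v ∈ {∞, 2, 3, 5, 7, 11, 17, 23, 37, 41}.
v=3: a=3^2·(≡2), b=3^2·(≡1) mod 3; (2|3)=-1, (1|3)=+1; (−1)^{2·2·1}·(-1)^2·(+1)^2 = +1.
v=7: a=7^0·(≡2), b=7^-2·(≡1) mod 7; (2|7)=+1, (1|7)=+1; (−1)^{0·-2·3}·(+1)^-2·(+1)^0 = +1.
v=37: a=37^2·(≡5), b=37^3·(≡35) mod 37; (5|37)=-1, (35|37)=-1; (−1)^{2·3·18}·(-1)^3·(-1)^2 = -1.
v=∞: -82 < 0 and -8510 < 0  ⇒  (a,b)_∞ = -1.
v=11: a=11^-2·(≡8), b=11^-2·(≡1) mod 11; (8|11)=-1, (1|11)=+1; (−1)^{-2·-2·5}·(-1)^-2·(+1)^-2 = +1.
v=2: v_2(a)=7, v_2(b)=3; units ≡ 7, 1 (mod 8); ε·ε+αω+βω = 1·0+7·0+3·0 ≡ 0  ⇒  (a,b)_2 = +1.
v=17: a=17^0·(≡10), b=17^2·(≡6) mod 17; (10|17)=-1, (6|17)=-1; (−1)^{0·2·8}·(-1)^2·(-1)^0 = +1.
v=5: a=5^2·(≡3), b=5^5·(≡3) mod 5; (3|5)=-1, (3|5)=-1; (−1)^{2·5·2}·(-1)^5·(-1)^2 = -1.
v=41: a=41^1·(≡39), b=41^2·(≡16) mod 41; (39|41)=+1, (16|41)=+1; (−1)^{1·2·20}·(+1)^2·(+1)^1 = +1.
v=23: a=23^2·(≡17), b=23^3·(≡22) mod 23; (17|23)=-1, (22|23)=-1; (−1)^{2·3·11}·(-1)^3·(-1)^2 = -1.
(-82, -8510 / ℚ) ramifies at {5, 23, 37, ∞}: a division algebra.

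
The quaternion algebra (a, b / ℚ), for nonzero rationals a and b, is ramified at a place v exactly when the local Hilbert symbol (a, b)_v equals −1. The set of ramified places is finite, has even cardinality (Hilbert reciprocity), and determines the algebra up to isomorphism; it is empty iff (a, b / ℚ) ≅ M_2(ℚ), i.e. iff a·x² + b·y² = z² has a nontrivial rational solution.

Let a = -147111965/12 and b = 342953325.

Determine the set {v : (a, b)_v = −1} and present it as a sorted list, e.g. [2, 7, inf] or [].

[5, 11, 13, 19]

Mod squares: a ≡ -53295, b ≡ 12597. Check v ∈ {∞, 2, 3, 5, 7, 11, 13, 17, 19}.
v=11: a=11^1·(≡7), b=11^2·(≡10) mod 11; (7|11)=-1, (10|11)=-1; (−1)^{1·2·5}·(-1)^2·(-1)^1 = -1.
v=17: a=17^1·(≡10), b=17^1·(≡12) mod 17; (10|17)=-1, (12|17)=-1; (−1)^{1·1·8}·(-1)^1·(-1)^1 = +1.
v=2: v_2(a)=-2, v_2(b)=0; units ≡ 1, 5 (mod 8); ε·ε+αω+βω = 0·0+-2·1+0·0 ≡ 0  ⇒  (a,b)_2 = +1.
v=19: a=19^1·(≡1), b=19^1·(≡4) mod 19; (1|19)=+1, (4|19)=+1; (−1)^{1·1·9}·(+1)^1·(+1)^1 = -1.
v=3: a=3^-1·(≡1), b=3^3·(≡2) mod 3; (1|3)=+1, (2|3)=-1; (−1)^{-1·3·1}·(+1)^3·(-1)^-1 = +1.
v=5: a=5^1·(≡1), b=5^2·(≡3) mod 5; (1|5)=+1, (3|5)=-1; (−1)^{1·2·2}·(+1)^2·(-1)^1 = -1.
v=7: a=7^2·(≡3), b=7^0·(≡1) mod 7; (3|7)=-1, (1|7)=+1; (−1)^{2·0·3}·(-1)^0·(+1)^2 = +1.
v=13: a=13^2·(≡5), b=13^1·(≡8) mod 13; (5|13)=-1, (8|13)=-1; (−1)^{2·1·6}·(-1)^1·(-1)^2 = -1.
v=∞: -53295 < 0 and 12597 > 0  ⇒  (a,b)_∞ = +1.
Ram(-53295, 12597) = {5, 11, 13, 19}; no ℚ_5-point on the conic.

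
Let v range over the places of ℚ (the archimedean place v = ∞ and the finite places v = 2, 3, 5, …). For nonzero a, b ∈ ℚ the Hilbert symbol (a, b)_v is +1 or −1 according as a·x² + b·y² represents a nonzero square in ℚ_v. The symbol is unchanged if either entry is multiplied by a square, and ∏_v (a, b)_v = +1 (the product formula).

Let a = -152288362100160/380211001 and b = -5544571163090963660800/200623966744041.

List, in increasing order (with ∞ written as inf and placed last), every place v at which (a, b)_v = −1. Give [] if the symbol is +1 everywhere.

(a, b) ≡ (-35815, -13) mod (ℚ^×)²; places V = {2, 3, 5, 11, 13, 17, 19, 29, 31, 37, ∞}.
(a,b)_3: α=2, u≡2; β=-2, v≡2 (mod 3); (2|3)=-1, (2|3)=-1; sign (−1)^0·-1^-2·-1^2 = +1.
(a,b)_17: α=-2, u≡1; β=-6, v≡8 (mod 17); (1|17)=+1, (8|17)=+1; sign (−1)^0·+1^-6·+1^-2 = +1.
(a,b)_11: α=2, u≡9; β=8, v≡3 (mod 11); (9|11)=+1, (3|11)=+1; sign (−1)^0·+1^8·+1^2 = +1.
(a,b)_19: α=3, u≡18; β=2, v≡11 (mod 19); (18|19)=-1, (11|19)=+1; sign (−1)^0·-1^2·+1^3 = +1.
(a,b)_31: α=-2, u≡17; β=-4, v≡19 (mod 31); (17|31)=-1, (19|31)=+1; sign (−1)^0·-1^-4·+1^-2 = +1.
(a,b)_29: α=1, u≡17; β=2, v≡16 (mod 29); (17|29)=-1, (16|29)=+1; sign (−1)^0·-1^2·+1^1 = +1.
(a,b)_2: α=6, β=18; u≡1, v≡3 (mod 8); ε(u)ε(v)=0·1, αω(v)=6·1, βω(u)=18·0; sum ≡ 0  ⇒  +1.
(a,b)_5: α=1, u≡3; β=2, v≡3 (mod 5); (3|5)=-1, (3|5)=-1; sign (−1)^0·-1^2·-1^1 = -1.
(a,b)_37: α=-2, u≡28; β=0, v≡6 (mod 37); (28|37)=+1, (6|37)=-1; sign (−1)^0·+1^0·-1^-2 = +1.
(a,b)_∞: sgn(-35815)=−, sgn(-13)=−, so -1.
(a,b)_13: α=3, u≡4; β=1, v≡1 (mod 13); (4|13)=+1, (1|13)=+1; sign (−1)^0·+1^1·+1^3 = +1.
Ram(-35815, -13) = {5, ∞}; no ℚ_5-point on the conic.

[5, inf]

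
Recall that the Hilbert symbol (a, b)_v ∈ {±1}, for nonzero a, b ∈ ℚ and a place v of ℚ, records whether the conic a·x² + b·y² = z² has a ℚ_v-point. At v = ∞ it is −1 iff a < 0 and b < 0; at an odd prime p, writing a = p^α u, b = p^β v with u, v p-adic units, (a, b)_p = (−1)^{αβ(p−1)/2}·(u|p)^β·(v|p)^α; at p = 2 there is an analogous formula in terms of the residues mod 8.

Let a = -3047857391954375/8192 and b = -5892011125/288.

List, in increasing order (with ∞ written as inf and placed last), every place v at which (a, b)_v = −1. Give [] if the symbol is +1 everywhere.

Mod squares: a ≡ -286, b ≡ -10010. Check v ∈ {∞, 2, 3, 5, 7, 11, 13, 23, 31, 37}.
v=7: a=7^2·(≡2), b=7^3·(≡6) mod 7; (2|7)=+1, (6|7)=-1; (−1)^{2·3·3}·(+1)^3·(-1)^2 = +1.
v=31: a=31^2·(≡17), b=31^2·(≡13) mod 31; (17|31)=-1, (13|31)=-1; (−1)^{2·2·15}·(-1)^2·(-1)^2 = +1.
v=11: a=11^1·(≡6), b=11^1·(≡1) mod 11; (6|11)=-1, (1|11)=+1; (−1)^{1·1·5}·(-1)^1·(+1)^1 = +1.
v=∞: -286 < 0 and -10010 < 0  ⇒  (a,b)_∞ = -1.
v=5: a=5^4·(≡4), b=5^3·(≡2) mod 5; (4|5)=+1, (2|5)=-1; (−1)^{4·3·2}·(+1)^3·(-1)^4 = +1.
v=13: a=13^1·(≡4), b=13^1·(≡12) mod 13; (4|13)=+1, (12|13)=+1; (−1)^{1·1·6}·(+1)^1·(+1)^1 = +1.
v=23: a=23^2·(≡3), b=23^0·(≡12) mod 23; (3|23)=+1, (12|23)=+1; (−1)^{2·0·11}·(+1)^0·(+1)^2 = +1.
v=3: a=3^0·(≡2), b=3^-2·(≡1) mod 3; (2|3)=-1, (1|3)=+1; (−1)^{0·-2·1}·(-1)^-2·(+1)^0 = +1.
v=2: v_2(a)=-13, v_2(b)=-5; units ≡ 1, 3 (mod 8); ε·ε+αω+βω = 0·1+-13·1+-5·0 ≡ 1  ⇒  (a,b)_2 = -1.
v=37: a=37^2·(≡28), b=37^0·(≡32) mod 37; (28|37)=+1, (32|37)=-1; (−1)^{2·0·18}·(+1)^0·(-1)^2 = +1.
|Ram(-286, -10010)| = 2, even; anisotropic at {2, ∞}.

[2, inf]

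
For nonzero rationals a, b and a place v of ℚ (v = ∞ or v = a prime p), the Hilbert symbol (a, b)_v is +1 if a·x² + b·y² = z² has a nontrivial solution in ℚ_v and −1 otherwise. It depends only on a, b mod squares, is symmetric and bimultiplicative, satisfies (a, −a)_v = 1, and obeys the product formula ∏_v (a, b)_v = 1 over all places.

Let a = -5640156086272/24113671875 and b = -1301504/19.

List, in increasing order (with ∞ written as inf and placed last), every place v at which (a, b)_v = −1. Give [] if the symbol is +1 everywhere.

Mod squares: a ≡ -48298, b ≡ -24149. Check v ∈ {∞, 2, 3, 5, 19, 23, 31, 41}.
v=5: a=5^-8·(≡3), b=5^0·(≡4) mod 5; (3|5)=-1, (4|5)=+1; (−1)^{-8·0·2}·(-1)^0·(+1)^-8 = +1.
v=2: v_2(a)=23, v_2(b)=10; units ≡ 3, 3 (mod 8); ε·ε+αω+βω = 1·1+23·1+10·1 ≡ 0  ⇒  (a,b)_2 = +1.
v=23: a=23^2·(≡18), b=23^0·(≡18) mod 23; (18|23)=+1, (18|23)=+1; (−1)^{2·0·11}·(+1)^0·(+1)^2 = +1.
v=19: a=19^-3·(≡1), b=19^-1·(≡15) mod 19; (1|19)=+1, (15|19)=-1; (−1)^{-3·-1·9}·(+1)^-1·(-1)^-3 = +1.
v=41: a=41^1·(≡27), b=41^1·(≡34) mod 41; (27|41)=-1, (34|41)=-1; (−1)^{1·1·20}·(-1)^1·(-1)^1 = +1.
v=31: a=31^1·(≡13), b=31^1·(≡6) mod 31; (13|31)=-1, (6|31)=-1; (−1)^{1·1·15}·(-1)^1·(-1)^1 = -1.
v=3: a=3^-2·(≡2), b=3^0·(≡1) mod 3; (2|3)=-1, (1|3)=+1; (−1)^{-2·0·1}·(-1)^0·(+1)^-2 = +1.
v=∞: -48298 < 0 and -24149 < 0  ⇒  (a,b)_∞ = -1.
(-48298, -24149 / ℚ) ramifies at {31, ∞}: a division algebra.

[31, inf]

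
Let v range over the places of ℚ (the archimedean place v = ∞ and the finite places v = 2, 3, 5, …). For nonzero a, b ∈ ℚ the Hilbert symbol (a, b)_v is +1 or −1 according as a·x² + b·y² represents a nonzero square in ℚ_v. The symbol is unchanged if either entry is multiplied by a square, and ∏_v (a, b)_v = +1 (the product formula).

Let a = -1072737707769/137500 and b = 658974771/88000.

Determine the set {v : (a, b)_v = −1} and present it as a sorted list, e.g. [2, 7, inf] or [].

(a, b) ≡ (-8855, 5005) mod (ℚ^×)²; places V = {2, 3, 5, 7, 11, 13, 23, ∞}.
(a,b)_∞: sgn(-8855)=−, sgn(5005)=+, so +1.
(a,b)_13: α=4, u≡7; β=3, v≡11 (mod 13); (7|13)=-1, (11|13)=-1; sign (−1)^0·-1^3·-1^4 = -1.
(a,b)_11: α=-1, u≡5; β=-1, v≡5 (mod 11); (5|11)=+1, (5|11)=+1; sign (−1)^1·+1^-1·+1^-1 = -1.
(a,b)_3: α=2, u≡1; β=4, v≡1 (mod 3); (1|3)=+1, (1|3)=+1; sign (−1)^0·+1^4·+1^2 = +1.
(a,b)_23: α=3, u≡8; β=2, v≡21 (mod 23); (8|23)=+1, (21|23)=-1; sign (−1)^0·+1^2·-1^3 = -1.
(a,b)_2: α=-2, β=-6; u≡1, v≡5 (mod 8); ε(u)ε(v)=0·0, αω(v)=-2·1, βω(u)=-6·0; sum ≡ 0  ⇒  +1.
(a,b)_7: α=3, u≡2; β=1, v≡4 (mod 7); (2|7)=+1, (4|7)=+1; sign (−1)^1·+1^1·+1^3 = -1.
(a,b)_5: α=-5, u≡4; β=-3, v≡4 (mod 5); (4|5)=+1, (4|5)=+1; sign (−1)^0·+1^-3·+1^-5 = +1.
Ram(-8855, 5005) = {7, 11, 13, 23}; no ℚ_7-point on the conic.

[7, 11, 13, 23]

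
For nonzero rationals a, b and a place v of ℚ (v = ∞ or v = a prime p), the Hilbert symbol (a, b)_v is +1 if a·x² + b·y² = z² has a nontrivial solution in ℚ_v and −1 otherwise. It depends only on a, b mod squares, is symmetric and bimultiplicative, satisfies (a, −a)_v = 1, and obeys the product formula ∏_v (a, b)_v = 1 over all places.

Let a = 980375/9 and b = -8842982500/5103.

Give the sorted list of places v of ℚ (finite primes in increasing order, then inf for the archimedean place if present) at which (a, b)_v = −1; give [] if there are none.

[11, 23, 31, 41]

(a, b) ≡ (39215, -204631) mod (ℚ^×)²; places V = {2, 3, 5, 7, 11, 23, 31, 41, ∞}.
(a,b)_23: α=1, u≡16; β=1, v≡8 (mod 23); (16|23)=+1, (8|23)=+1; sign (−1)^1·+1^1·+1^1 = -1.
(a,b)_3: α=-2, u≡2; β=-6, v≡2 (mod 3); (2|3)=-1, (2|3)=-1; sign (−1)^0·-1^-6·-1^-2 = +1.
(a,b)_5: α=3, u≡2; β=4, v≡1 (mod 5); (2|5)=-1, (1|5)=+1; sign (−1)^0·-1^4·+1^3 = +1.
(a,b)_7: α=0, u≡2; β=-1, v≡5 (mod 7); (2|7)=+1, (5|7)=-1; sign (−1)^0·+1^-1·-1^0 = +1.
(a,b)_11: α=1, u≡4; β=2, v≡7 (mod 11); (4|11)=+1, (7|11)=-1; sign (−1)^0·+1^2·-1^1 = -1.
(a,b)_2: α=0, β=2; u≡7, v≡1 (mod 8); ε(u)ε(v)=1·0, αω(v)=0·0, βω(u)=2·0; sum ≡ 0  ⇒  +1.
(a,b)_31: α=1, u≡4; β=1, v≡28 (mod 31); (4|31)=+1, (28|31)=+1; sign (−1)^1·+1^1·+1^1 = -1.
(a,b)_∞: sgn(39215)=+, sgn(-204631)=−, so +1.
(a,b)_41: α=0, u≡30; β=1, v≡35 (mod 41); (30|41)=-1, (35|41)=-1; sign (−1)^0·-1^1·-1^0 = -1.
|Ram(39215, -204631)| = 4, even; anisotropic at {11, 23, 31, 41}.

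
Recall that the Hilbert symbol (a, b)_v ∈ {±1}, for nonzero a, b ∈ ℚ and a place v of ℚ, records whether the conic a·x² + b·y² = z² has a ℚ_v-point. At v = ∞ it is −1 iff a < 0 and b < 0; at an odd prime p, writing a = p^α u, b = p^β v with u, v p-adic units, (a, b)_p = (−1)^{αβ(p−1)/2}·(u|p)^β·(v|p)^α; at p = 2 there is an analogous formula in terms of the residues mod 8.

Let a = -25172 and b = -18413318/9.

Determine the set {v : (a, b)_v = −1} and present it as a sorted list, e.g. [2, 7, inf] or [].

[2, 7, 11, 19, 29, inf]

Mod squares: a ≡ -6293, b ≡ -375782. Check v ∈ {∞, 2, 3, 7, 11, 19, 29, 31}.
v=11: a=11^0·(≡7), b=11^1·(≡1) mod 11; (7|11)=-1, (1|11)=+1; (−1)^{0·1·5}·(-1)^1·(+1)^0 = -1.
v=3: a=3^0·(≡1), b=3^-2·(≡1) mod 3; (1|3)=+1, (1|3)=+1; (−1)^{0·-2·1}·(+1)^-2·(+1)^0 = +1.
v=∞: -6293 < 0 and -375782 < 0  ⇒  (a,b)_∞ = -1.
v=2: v_2(a)=2, v_2(b)=1; units ≡ 3, 5 (mod 8); ε·ε+αω+βω = 1·0+2·1+1·1 ≡ 1  ⇒  (a,b)_2 = -1.
v=31: a=31^1·(≡25), b=31^1·(≡29) mod 31; (25|31)=+1, (29|31)=-1; (−1)^{1·1·15}·(+1)^1·(-1)^1 = +1.
v=19: a=19^0·(≡3), b=19^1·(≡16) mod 19; (3|19)=-1, (16|19)=+1; (−1)^{0·1·9}·(-1)^1·(+1)^0 = -1.
v=29: a=29^1·(≡2), b=29^1·(≡24) mod 29; (2|29)=-1, (24|29)=+1; (−1)^{1·1·14}·(-1)^1·(+1)^1 = -1.
v=7: a=7^1·(≡2), b=7^2·(≡3) mod 7; (2|7)=+1, (3|7)=-1; (−1)^{1·2·3}·(+1)^2·(-1)^1 = -1.
|Ram(-6293, -375782)| = 6, even; anisotropic at {2, 7, 11, 19, 29, ∞}.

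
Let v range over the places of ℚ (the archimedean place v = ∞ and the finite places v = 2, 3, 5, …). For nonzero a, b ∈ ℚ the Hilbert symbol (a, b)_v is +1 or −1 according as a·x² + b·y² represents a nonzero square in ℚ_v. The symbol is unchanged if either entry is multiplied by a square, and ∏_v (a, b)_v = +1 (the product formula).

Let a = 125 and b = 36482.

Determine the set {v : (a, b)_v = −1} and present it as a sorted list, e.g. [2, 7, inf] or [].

[2, 5, 17, 37]

Mod squares: a ≡ 5, b ≡ 36482. Check v ∈ {∞, 2, 5, 17, 29, 37}.
v=17: a=17^0·(≡6), b=17^1·(≡4) mod 17; (6|17)=-1, (4|17)=+1; (−1)^{0·1·8}·(-1)^1·(+1)^0 = -1.
v=29: a=29^0·(≡9), b=29^1·(≡11) mod 29; (9|29)=+1, (11|29)=-1; (−1)^{0·1·14}·(+1)^1·(-1)^0 = +1.
v=37: a=37^0·(≡14), b=37^1·(≡24) mod 37; (14|37)=-1, (24|37)=-1; (−1)^{0·1·18}·(-1)^1·(-1)^0 = -1.
v=5: a=5^3·(≡1), b=5^0·(≡2) mod 5; (1|5)=+1, (2|5)=-1; (−1)^{3·0·2}·(+1)^0·(-1)^3 = -1.
v=2: v_2(a)=0, v_2(b)=1; units ≡ 5, 1 (mod 8); ε·ε+αω+βω = 0·0+0·0+1·1 ≡ 1  ⇒  (a,b)_2 = -1.
v=∞: 5 > 0 and 36482 > 0  ⇒  (a,b)_∞ = +1.
|Ram(5, 36482)| = 4, even; anisotropic at {2, 5, 17, 37}.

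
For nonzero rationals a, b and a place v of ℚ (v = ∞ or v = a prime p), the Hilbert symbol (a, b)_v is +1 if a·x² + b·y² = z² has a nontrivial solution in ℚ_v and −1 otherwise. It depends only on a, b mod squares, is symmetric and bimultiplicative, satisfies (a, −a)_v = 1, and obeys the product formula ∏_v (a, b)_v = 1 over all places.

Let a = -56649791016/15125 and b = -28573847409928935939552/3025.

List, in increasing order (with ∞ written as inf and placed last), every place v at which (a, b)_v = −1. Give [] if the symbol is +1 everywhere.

Mod squares: a ≡ -11730, b ≡ -12558. Check v ∈ {∞, 2, 3, 5, 7, 11, 13, 17, 23}.
v=17: a=17^1·(≡14), b=17^2·(≡3) mod 17; (14|17)=-1, (3|17)=-1; (−1)^{1·2·8}·(-1)^2·(-1)^1 = -1.
v=7: a=7^2·(≡2), b=7^5·(≡3) mod 7; (2|7)=+1, (3|7)=-1; (−1)^{2·5·3}·(+1)^5·(-1)^2 = +1.
v=3: a=3^7·(≡2), b=3^19·(≡2) mod 3; (2|3)=-1, (2|3)=-1; (−1)^{7·19·1}·(-1)^19·(-1)^7 = -1.
v=∞: -11730 < 0 and -12558 < 0  ⇒  (a,b)_∞ = -1.
v=5: a=5^-3·(≡4), b=5^-2·(≡3) mod 5; (4|5)=+1, (3|5)=-1; (−1)^{-3·-2·2}·(+1)^-2·(-1)^-3 = -1.
v=13: a=13^2·(≡12), b=13^1·(≡1) mod 13; (12|13)=+1, (1|13)=+1; (−1)^{2·1·6}·(+1)^1·(+1)^2 = +1.
v=23: a=23^1·(≡20), b=23^3·(≡9) mod 23; (20|23)=-1, (9|23)=+1; (−1)^{1·3·11}·(-1)^3·(+1)^1 = +1.
v=2: v_2(a)=3, v_2(b)=5; units ≡ 7, 1 (mod 8); ε·ε+αω+βω = 1·0+3·0+5·0 ≡ 0  ⇒  (a,b)_2 = +1.
v=11: a=11^-2·(≡7), b=11^-2·(≡3) mod 11; (7|11)=-1, (3|11)=+1; (−1)^{-2·-2·5}·(-1)^-2·(+1)^-2 = +1.
Ram(-11730, -12558) = {3, 5, 17, ∞}; no ℚ_3-point on the conic.

[3, 5, 17, inf]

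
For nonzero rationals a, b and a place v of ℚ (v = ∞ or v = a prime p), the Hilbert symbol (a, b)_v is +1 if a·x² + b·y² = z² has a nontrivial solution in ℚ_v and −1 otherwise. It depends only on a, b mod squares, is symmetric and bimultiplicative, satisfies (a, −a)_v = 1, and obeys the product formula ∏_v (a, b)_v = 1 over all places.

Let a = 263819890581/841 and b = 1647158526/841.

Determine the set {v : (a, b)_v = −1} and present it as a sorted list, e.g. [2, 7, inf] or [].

Mod squares: a ≡ 760461, b ≡ 506974. Check v ∈ {∞, 2, 3, 13, 17, 19, 29, 31, 37}.
v=∞: 760461 > 0 and 506974 > 0  ⇒  (a,b)_∞ = +1.
v=31: a=31^3·(≡19), b=31^1·(≡21) mod 31; (19|31)=+1, (21|31)=-1; (−1)^{3·1·15}·(+1)^1·(-1)^3 = +1.
v=17: a=17^1·(≡10), b=17^1·(≡1) mod 17; (10|17)=-1, (1|17)=+1; (−1)^{1·1·8}·(-1)^1·(+1)^1 = -1.
v=37: a=37^1·(≡6), b=37^1·(≡1) mod 37; (6|37)=-1, (1|37)=+1; (−1)^{1·1·18}·(-1)^1·(+1)^1 = -1.
v=19: a=19^2·(≡11), b=19^2·(≡6) mod 19; (11|19)=+1, (6|19)=+1; (−1)^{2·2·9}·(+1)^2·(+1)^2 = +1.
v=13: a=13^1·(≡12), b=13^1·(≡6) mod 13; (12|13)=+1, (6|13)=-1; (−1)^{1·1·6}·(+1)^1·(-1)^1 = -1.
v=2: v_2(a)=0, v_2(b)=1; units ≡ 5, 7 (mod 8); ε·ε+αω+βω = 0·1+0·0+1·1 ≡ 1  ⇒  (a,b)_2 = -1.
v=3: a=3^1·(≡2), b=3^2·(≡1) mod 3; (2|3)=-1, (1|3)=+1; (−1)^{1·2·1}·(-1)^2·(+1)^1 = +1.
v=29: a=29^-2·(≡7), b=29^-2·(≡25) mod 29; (7|29)=+1, (25|29)=+1; (−1)^{-2·-2·14}·(+1)^-2·(+1)^-2 = +1.
|Ram(760461, 506974)| = 4, even; anisotropic at {2, 13, 17, 37}.

[2, 13, 17, 37]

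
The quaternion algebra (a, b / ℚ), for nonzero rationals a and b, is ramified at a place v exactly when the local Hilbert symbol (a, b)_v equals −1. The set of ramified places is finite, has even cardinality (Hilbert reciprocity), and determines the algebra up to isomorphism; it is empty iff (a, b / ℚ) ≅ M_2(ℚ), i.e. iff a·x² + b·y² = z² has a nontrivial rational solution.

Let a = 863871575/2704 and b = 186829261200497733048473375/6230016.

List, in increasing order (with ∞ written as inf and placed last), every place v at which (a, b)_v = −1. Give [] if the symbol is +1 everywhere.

Mod squares: a ≡ 119567, b ≡ 20615. Check v ∈ {∞, 2, 3, 5, 7, 13, 17, 19, 29, 31}.
v=2: v_2(a)=-4, v_2(b)=-12; units ≡ 7, 7 (mod 8); ε·ε+αω+βω = 1·1+-4·0+-12·0 ≡ 1  ⇒  (a,b)_2 = -1.
v=3: a=3^0·(≡2), b=3^-2·(≡2) mod 3; (2|3)=-1, (2|3)=-1; (−1)^{0·-2·1}·(-1)^-2·(-1)^0 = +1.
v=5: a=5^2·(≡2), b=5^3·(≡2) mod 5; (2|5)=-1, (2|5)=-1; (−1)^{2·3·2}·(-1)^3·(-1)^2 = -1.
v=29: a=29^1·(≡7), b=29^4·(≡24) mod 29; (7|29)=+1, (24|29)=+1; (−1)^{1·4·14}·(+1)^4·(+1)^1 = +1.
v=31: a=31^1·(≡17), b=31^3·(≡16) mod 31; (17|31)=-1, (16|31)=+1; (−1)^{1·3·15}·(-1)^3·(+1)^1 = +1.
v=13: a=13^-2·(≡7), b=13^-2·(≡9) mod 13; (7|13)=-1, (9|13)=+1; (−1)^{-2·-2·6}·(-1)^-2·(+1)^-2 = +1.
v=19: a=19^1·(≡16), b=19^5·(≡18) mod 19; (16|19)=+1, (18|19)=-1; (−1)^{1·5·9}·(+1)^5·(-1)^1 = +1.
v=17: a=17^2·(≡14), b=17^4·(≡10) mod 17; (14|17)=-1, (10|17)=-1; (−1)^{2·4·8}·(-1)^4·(-1)^2 = +1.
v=∞: 119567 > 0 and 20615 > 0  ⇒  (a,b)_∞ = +1.
v=7: a=7^1·(≡4), b=7^3·(≡6) mod 7; (4|7)=+1, (6|7)=-1; (−1)^{1·3·3}·(+1)^3·(-1)^1 = +1.
Ram(119567, 20615) = {2, 5}; no ℚ_2-point on the conic.

[2, 5]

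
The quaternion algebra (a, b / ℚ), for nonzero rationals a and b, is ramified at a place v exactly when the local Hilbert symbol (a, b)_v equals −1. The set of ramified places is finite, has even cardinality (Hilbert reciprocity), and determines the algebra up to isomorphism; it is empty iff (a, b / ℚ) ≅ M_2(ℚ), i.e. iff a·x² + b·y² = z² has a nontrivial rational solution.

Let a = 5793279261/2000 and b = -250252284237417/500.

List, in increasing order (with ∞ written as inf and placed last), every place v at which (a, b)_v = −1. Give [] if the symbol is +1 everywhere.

[5, 17]

Mod squares: a ≡ 345, b ≡ -13685. Check v ∈ {∞, 2, 3, 5, 7, 11, 17, 23}.
v=3: a=3^1·(≡1), b=3^2·(≡1) mod 3; (1|3)=+1, (1|3)=+1; (−1)^{1·2·1}·(+1)^2·(+1)^1 = +1.
v=∞: 345 > 0 and -13685 < 0  ⇒  (a,b)_∞ = +1.
v=5: a=5^-3·(≡1), b=5^-3·(≡2) mod 5; (1|5)=+1, (2|5)=-1; (−1)^{-3·-3·2}·(+1)^-3·(-1)^-3 = -1.
v=11: a=11^2·(≡3), b=11^4·(≡6) mod 11; (3|11)=+1, (6|11)=-1; (−1)^{2·4·5}·(+1)^4·(-1)^2 = +1.
v=2: v_2(a)=-4, v_2(b)=-2; units ≡ 1, 3 (mod 8); ε·ε+αω+βω = 0·1+-4·1+-2·0 ≡ 0  ⇒  (a,b)_2 = +1.
v=17: a=17^2·(≡10), b=17^3·(≡3) mod 17; (10|17)=-1, (3|17)=-1; (−1)^{2·3·8}·(-1)^3·(-1)^2 = -1.
v=7: a=7^4·(≡2), b=7^5·(≡3) mod 7; (2|7)=+1, (3|7)=-1; (−1)^{4·5·3}·(+1)^5·(-1)^4 = +1.
v=23: a=23^1·(≡10), b=23^1·(≡18) mod 23; (10|23)=-1, (18|23)=+1; (−1)^{1·1·11}·(-1)^1·(+1)^1 = +1.
(345, -13685 / ℚ) ramifies at {5, 17}: a division algebra.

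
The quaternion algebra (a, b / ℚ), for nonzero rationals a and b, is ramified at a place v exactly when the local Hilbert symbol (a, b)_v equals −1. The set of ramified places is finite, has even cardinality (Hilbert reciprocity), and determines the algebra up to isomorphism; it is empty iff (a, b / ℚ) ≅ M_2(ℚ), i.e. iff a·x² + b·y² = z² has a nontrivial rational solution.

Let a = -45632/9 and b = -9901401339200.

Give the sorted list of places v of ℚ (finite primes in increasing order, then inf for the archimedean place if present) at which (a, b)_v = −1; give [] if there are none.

[2, 23, 47, inf]

(a, b) ≡ (-713, -12173) mod (ℚ^×)²; places V = {2, 3, 5, 7, 23, 31, 37, 47, ∞}.
(a,b)_2: α=6, β=6; u≡7, v≡3 (mod 8); ε(u)ε(v)=1·1, αω(v)=6·1, βω(u)=6·0; sum ≡ 1  ⇒  -1.
(a,b)_23: α=1, u≡7; β=2, v≡22 (mod 23); (7|23)=-1, (22|23)=-1; sign (−1)^0·-1^2·-1^1 = -1.
(a,b)_47: α=0, u≡11; β=1, v≡30 (mod 47); (11|47)=-1, (30|47)=-1; sign (−1)^0·-1^1·-1^0 = -1.
(a,b)_5: α=0, u≡2; β=2, v≡2 (mod 5); (2|5)=-1, (2|5)=-1; sign (−1)^0·-1^2·-1^0 = +1.
(a,b)_3: α=-2, u≡1; β=0, v≡1 (mod 3); (1|3)=+1, (1|3)=+1; sign (−1)^0·+1^0·+1^-2 = +1.
(a,b)_7: α=0, u≡4; β=1, v≡2 (mod 7); (4|7)=+1, (2|7)=+1; sign (−1)^0·+1^1·+1^0 = +1.
(a,b)_31: α=1, u≡19; β=2, v≡8 (mod 31); (19|31)=+1, (8|31)=+1; sign (−1)^0·+1^2·+1^1 = +1.
(a,b)_37: α=0, u≡7; β=1, v≡11 (mod 37); (7|37)=+1, (11|37)=+1; sign (−1)^0·+1^1·+1^0 = +1.
(a,b)_∞: sgn(-713)=−, sgn(-12173)=−, so -1.
|Ram(-713, -12173)| = 4, even; anisotropic at {2, 23, 47, ∞}.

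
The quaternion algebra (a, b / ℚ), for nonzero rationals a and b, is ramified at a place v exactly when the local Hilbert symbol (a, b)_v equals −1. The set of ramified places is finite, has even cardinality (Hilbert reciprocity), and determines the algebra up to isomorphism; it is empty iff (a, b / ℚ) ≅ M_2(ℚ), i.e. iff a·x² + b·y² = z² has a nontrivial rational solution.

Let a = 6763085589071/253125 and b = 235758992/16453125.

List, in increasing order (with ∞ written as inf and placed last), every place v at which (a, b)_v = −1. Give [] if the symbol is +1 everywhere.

[19, 29]

(a, b) ≡ (2755, 221) mod (ℚ^×)²; places V = {2, 3, 5, 7, 13, 17, 19, 29, ∞}.
(a,b)_19: α=3, u≡3; β=2, v≡15 (mod 19); (3|19)=-1, (15|19)=-1; sign (−1)^0·-1^2·-1^3 = -1.
(a,b)_3: α=-4, u≡1; β=-4, v≡2 (mod 3); (1|3)=+1, (2|3)=-1; sign (−1)^0·+1^-4·-1^-4 = +1.
(a,b)_2: α=0, β=4; u≡3, v≡5 (mod 8); ε(u)ε(v)=1·0, αω(v)=0·1, βω(u)=4·1; sum ≡ 0  ⇒  +1.
(a,b)_13: α=0, u≡3; β=-1, v≡4 (mod 13); (3|13)=+1, (4|13)=+1; sign (−1)^0·+1^-1·+1^0 = +1.
(a,b)_5: α=-5, u≡1; β=-6, v≡4 (mod 5); (1|5)=+1, (4|5)=+1; sign (−1)^0·+1^-6·+1^-5 = +1.
(a,b)_∞: sgn(2755)=+, sgn(221)=+, so +1.
(a,b)_7: α=6, u≡1; β=4, v≡1 (mod 7); (1|7)=+1, (1|7)=+1; sign (−1)^0·+1^4·+1^6 = +1.
(a,b)_17: α=2, u≡4; β=1, v≡8 (mod 17); (4|17)=+1, (8|17)=+1; sign (−1)^0·+1^1·+1^2 = +1.
(a,b)_29: α=1, u≡18; β=0, v≡3 (mod 29); (18|29)=-1, (3|29)=-1; sign (−1)^0·-1^0·-1^1 = -1.
|Ram(2755, 221)| = 2, even; anisotropic at {19, 29}.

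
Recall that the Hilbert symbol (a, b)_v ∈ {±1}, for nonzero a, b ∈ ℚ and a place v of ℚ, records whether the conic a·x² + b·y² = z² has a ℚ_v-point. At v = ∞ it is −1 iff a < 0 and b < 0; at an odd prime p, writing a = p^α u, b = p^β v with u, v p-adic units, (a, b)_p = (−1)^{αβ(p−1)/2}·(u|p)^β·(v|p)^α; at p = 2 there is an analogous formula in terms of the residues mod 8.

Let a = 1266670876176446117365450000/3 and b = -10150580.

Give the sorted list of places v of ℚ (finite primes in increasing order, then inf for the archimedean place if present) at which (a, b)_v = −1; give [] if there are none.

Mod squares: a ≡ 1475242157235, b ≡ -2537645. Check v ∈ {∞, 2, 3, 5, 7, 11, 19, 29, 31, 37, 43, 47}.
v=43: a=43^3·(≡14), b=43^1·(≡10) mod 43; (14|43)=+1, (10|43)=+1; (−1)^{3·1·21}·(+1)^1·(+1)^3 = -1.
v=3: a=3^-1·(≡1), b=3^0·(≡1) mod 3; (1|3)=+1, (1|3)=+1; (−1)^{-1·0·1}·(+1)^0·(+1)^-1 = +1.
v=47: a=47^1·(≡27), b=47^0·(≡10) mod 47; (27|47)=+1, (10|47)=-1; (−1)^{1·0·23}·(+1)^0·(-1)^1 = -1.
v=31: a=31^1·(≡13), b=31^0·(≡29) mod 31; (13|31)=-1, (29|31)=-1; (−1)^{1·0·15}·(-1)^0·(-1)^1 = -1.
v=5: a=5^5·(≡3), b=5^1·(≡4) mod 5; (3|5)=-1, (4|5)=+1; (−1)^{5·1·2}·(-1)^1·(+1)^5 = -1.
v=37: a=37^3·(≡22), b=37^1·(≡15) mod 37; (22|37)=-1, (15|37)=-1; (−1)^{3·1·18}·(-1)^1·(-1)^3 = +1.
v=19: a=19^1·(≡17), b=19^0·(≡18) mod 19; (17|19)=+1, (18|19)=-1; (−1)^{1·0·9}·(+1)^0·(-1)^1 = -1.
v=∞: 1475242157235 > 0 and -2537645 < 0  ⇒  (a,b)_∞ = +1.
v=7: a=7^1·(≡3), b=7^0·(≡1) mod 7; (3|7)=-1, (1|7)=+1; (−1)^{1·0·3}·(-1)^0·(+1)^1 = +1.
v=2: v_2(a)=4, v_2(b)=2; units ≡ 3, 3 (mod 8); ε·ε+αω+βω = 1·1+4·1+2·1 ≡ 1  ⇒  (a,b)_2 = -1.
v=29: a=29^3·(≡14), b=29^1·(≡10) mod 29; (14|29)=-1, (10|29)=-1; (−1)^{3·1·14}·(-1)^1·(-1)^3 = +1.
v=11: a=11^3·(≡4), b=11^1·(≡10) mod 11; (4|11)=+1, (10|11)=-1; (−1)^{3·1·5}·(+1)^1·(-1)^3 = +1.
(1475242157235, -2537645 / ℚ) ramifies at {2, 5, 19, 31, 43, 47}: a division algebra.

[2, 5, 19, 31, 43, 47]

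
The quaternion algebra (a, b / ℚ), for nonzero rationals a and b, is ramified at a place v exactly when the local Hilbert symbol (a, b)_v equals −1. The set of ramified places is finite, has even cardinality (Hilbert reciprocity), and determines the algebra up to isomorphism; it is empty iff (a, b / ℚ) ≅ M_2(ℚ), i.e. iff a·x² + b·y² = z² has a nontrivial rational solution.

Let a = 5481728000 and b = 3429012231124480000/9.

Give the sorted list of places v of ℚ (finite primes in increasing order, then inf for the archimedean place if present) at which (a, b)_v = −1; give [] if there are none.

[5, 23]

(a, b) ≡ (4370, 7) mod (ℚ^×)²; places V = {2, 3, 5, 7, 11, 13, 19, 23, ∞}.
(a,b)_3: α=0, u≡2; β=-2, v≡1 (mod 3); (2|3)=-1, (1|3)=+1; sign (−1)^0·-1^-2·+1^0 = +1.
(a,b)_∞: sgn(4370)=+, sgn(7)=+, so +1.
(a,b)_13: α=0, u≡8; β=2, v≡5 (mod 13); (8|13)=-1, (5|13)=-1; sign (−1)^0·-1^2·-1^0 = +1.
(a,b)_19: α=1, u≡2; β=2, v≡5 (mod 19); (2|19)=-1, (5|19)=+1; sign (−1)^0·-1^2·+1^1 = +1.
(a,b)_7: α=2, u≡2; β=3, v≡4 (mod 7); (2|7)=+1, (4|7)=+1; sign (−1)^0·+1^3·+1^2 = +1.
(a,b)_5: α=3, u≡4; β=4, v≡2 (mod 5); (4|5)=+1, (2|5)=-1; sign (−1)^0·+1^4·-1^3 = -1.
(a,b)_11: α=0, u≡1; β=2, v≡2 (mod 11); (1|11)=+1, (2|11)=-1; sign (−1)^0·+1^2·-1^0 = +1.
(a,b)_2: α=11, β=12; u≡1, v≡7 (mod 8); ε(u)ε(v)=0·1, αω(v)=11·0, βω(u)=12·0; sum ≡ 0  ⇒  +1.
(a,b)_23: α=1, u≡18; β=2, v≡7 (mod 23); (18|23)=+1, (7|23)=-1; sign (−1)^0·+1^2·-1^1 = -1.
(4370, 7 / ℚ) ramifies at {5, 23}: a division algebra.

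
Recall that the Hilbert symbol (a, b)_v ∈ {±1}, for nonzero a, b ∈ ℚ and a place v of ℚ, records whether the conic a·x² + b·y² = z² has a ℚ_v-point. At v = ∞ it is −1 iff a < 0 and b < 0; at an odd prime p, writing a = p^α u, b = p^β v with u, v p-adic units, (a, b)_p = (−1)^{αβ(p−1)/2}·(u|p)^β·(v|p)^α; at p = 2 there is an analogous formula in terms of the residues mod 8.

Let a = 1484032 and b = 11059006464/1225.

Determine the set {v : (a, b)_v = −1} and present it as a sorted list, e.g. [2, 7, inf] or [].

[11, 17]

(a, b) ≡ (5797, 133331) mod (ℚ^×)²; places V = {2, 3, 5, 7, 11, 17, 23, 31, ∞}.
(a,b)_23: α=0, u≡3; β=1, v≡1 (mod 23); (3|23)=+1, (1|23)=+1; sign (−1)^0·+1^1·+1^0 = +1.
(a,b)_3: α=0, u≡1; β=4, v≡2 (mod 3); (1|3)=+1, (2|3)=-1; sign (−1)^0·+1^4·-1^0 = +1.
(a,b)_∞: sgn(5797)=+, sgn(133331)=+, so +1.
(a,b)_7: α=0, u≡4; β=-2, v≡4 (mod 7); (4|7)=+1, (4|7)=+1; sign (−1)^0·+1^-2·+1^0 = +1.
(a,b)_11: α=1, u≡8; β=1, v≡10 (mod 11); (8|11)=-1, (10|11)=-1; sign (−1)^1·-1^1·-1^1 = -1.
(a,b)_17: α=1, u≡1; β=1, v≡6 (mod 17); (1|17)=+1, (6|17)=-1; sign (−1)^0·+1^1·-1^1 = -1.
(a,b)_2: α=8, β=10; u≡5, v≡3 (mod 8); ε(u)ε(v)=0·1, αω(v)=8·1, βω(u)=10·1; sum ≡ 0  ⇒  +1.
(a,b)_31: α=1, u≡8; β=1, v≡6 (mod 31); (8|31)=+1, (6|31)=-1; sign (−1)^1·+1^1·-1^1 = +1.
(a,b)_5: α=0, u≡2; β=-2, v≡1 (mod 5); (2|5)=-1, (1|5)=+1; sign (−1)^0·-1^-2·+1^0 = +1.
|Ram(5797, 133331)| = 2, even; anisotropic at {11, 17}.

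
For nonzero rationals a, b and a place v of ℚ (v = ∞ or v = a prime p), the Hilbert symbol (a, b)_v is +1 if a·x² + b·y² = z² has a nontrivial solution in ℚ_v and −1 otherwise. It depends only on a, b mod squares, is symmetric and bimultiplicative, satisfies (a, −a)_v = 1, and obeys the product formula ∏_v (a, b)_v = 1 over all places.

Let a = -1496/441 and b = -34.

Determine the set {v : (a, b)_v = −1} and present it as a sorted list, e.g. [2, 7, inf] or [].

(a, b) ≡ (-374, -34) mod (ℚ^×)²; places V = {2, 3, 7, 11, 17, ∞}.
(a,b)_17: α=1, u≡3; β=1, v≡15 (mod 17); (3|17)=-1, (15|17)=+1; sign (−1)^0·-1^1·+1^1 = -1.
(a,b)_7: α=-2, u≡1; β=0, v≡1 (mod 7); (1|7)=+1, (1|7)=+1; sign (−1)^0·+1^0·+1^-2 = +1.
(a,b)_11: α=1, u≡7; β=0, v≡10 (mod 11); (7|11)=-1, (10|11)=-1; sign (−1)^0·-1^0·-1^1 = -1.
(a,b)_∞: sgn(-374)=−, sgn(-34)=−, so -1.
(a,b)_2: α=3, β=1; u≡5, v≡7 (mod 8); ε(u)ε(v)=0·1, αω(v)=3·0, βω(u)=1·1; sum ≡ 1  ⇒  -1.
(a,b)_3: α=-2, u≡1; β=0, v≡2 (mod 3); (1|3)=+1, (2|3)=-1; sign (−1)^0·+1^0·-1^-2 = +1.
Ram(-374, -34) = {2, 11, 17, ∞}; no ℚ_2-point on the conic.

[2, 11, 17, inf]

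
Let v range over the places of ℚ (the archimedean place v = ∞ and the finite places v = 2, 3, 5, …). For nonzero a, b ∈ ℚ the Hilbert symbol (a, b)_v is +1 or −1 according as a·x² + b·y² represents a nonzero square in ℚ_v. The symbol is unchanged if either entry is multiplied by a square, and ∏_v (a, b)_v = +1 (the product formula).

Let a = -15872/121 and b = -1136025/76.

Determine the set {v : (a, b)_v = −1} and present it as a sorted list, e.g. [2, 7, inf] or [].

[2, 17, 19, inf]

(a, b) ≡ (-62, -10659) mod (ℚ^×)²; places V = {2, 3, 5, 11, 17, 19, 31, ∞}.
(a,b)_31: α=1, u≡26; β=0, v≡20 (mod 31); (26|31)=-1, (20|31)=+1; sign (−1)^0·-1^0·+1^1 = +1.
(a,b)_11: α=-2, u≡1; β=1, v≡7 (mod 11); (1|11)=+1, (7|11)=-1; sign (−1)^0·+1^1·-1^-2 = +1.
(a,b)_2: α=9, β=-2; u≡1, v≡5 (mod 8); ε(u)ε(v)=0·0, αω(v)=9·1, βω(u)=-2·0; sum ≡ 1  ⇒  -1.
(a,b)_3: α=0, u≡1; β=5, v≡2 (mod 3); (1|3)=+1, (2|3)=-1; sign (−1)^0·+1^5·-1^0 = +1.
(a,b)_19: α=0, u≡18; β=-1, v≡1 (mod 19); (18|19)=-1, (1|19)=+1; sign (−1)^0·-1^-1·+1^0 = -1.
(a,b)_5: α=0, u≡3; β=2, v≡4 (mod 5); (3|5)=-1, (4|5)=+1; sign (−1)^0·-1^2·+1^0 = +1.
(a,b)_17: α=0, u≡3; β=1, v≡13 (mod 17); (3|17)=-1, (13|17)=+1; sign (−1)^0·-1^1·+1^0 = -1.
(a,b)_∞: sgn(-62)=−, sgn(-10659)=−, so -1.
(-62, -10659 / ℚ) ramifies at {2, 17, 19, ∞}: a division algebra.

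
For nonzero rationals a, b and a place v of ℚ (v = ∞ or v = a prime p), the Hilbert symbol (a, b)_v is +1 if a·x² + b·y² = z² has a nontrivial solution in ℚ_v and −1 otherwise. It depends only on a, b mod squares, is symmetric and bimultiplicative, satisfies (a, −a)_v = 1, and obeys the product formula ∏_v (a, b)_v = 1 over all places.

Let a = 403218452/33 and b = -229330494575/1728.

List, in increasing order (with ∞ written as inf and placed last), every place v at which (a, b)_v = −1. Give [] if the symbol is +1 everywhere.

[3, 37]

Mod squares: a ≡ 401709, b ≡ -67821. Check v ∈ {∞, 2, 3, 5, 7, 11, 13, 37, 47}.
v=37: a=37^1·(≡9), b=37^1·(≡29) mod 37; (9|37)=+1, (29|37)=-1; (−1)^{1·1·18}·(+1)^1·(-1)^1 = -1.
v=7: a=7^3·(≡1), b=7^4·(≡2) mod 7; (1|7)=+1, (2|7)=+1; (−1)^{3·4·3}·(+1)^4·(+1)^3 = +1.
v=∞: 401709 > 0 and -67821 < 0  ⇒  (a,b)_∞ = +1.
v=11: a=11^-1·(≡7), b=11^0·(≡5) mod 11; (7|11)=-1, (5|11)=+1; (−1)^{-1·0·5}·(-1)^0·(+1)^-1 = +1.
v=3: a=3^-1·(≡1), b=3^-3·(≡1) mod 3; (1|3)=+1, (1|3)=+1; (−1)^{-1·-3·1}·(+1)^-3·(+1)^-1 = -1.
v=2: v_2(a)=2, v_2(b)=-6; units ≡ 5, 3 (mod 8); ε·ε+αω+βω = 0·1+2·1+-6·1 ≡ 0  ⇒  (a,b)_2 = +1.
v=47: a=47^1·(≡39), b=47^1·(≡27) mod 47; (39|47)=-1, (27|47)=+1; (−1)^{1·1·23}·(-1)^1·(+1)^1 = +1.
v=5: a=5^0·(≡4), b=5^2·(≡4) mod 5; (4|5)=+1, (4|5)=+1; (−1)^{0·2·2}·(+1)^2·(+1)^0 = +1.
v=13: a=13^2·(≡10), b=13^3·(≡1) mod 13; (10|13)=+1, (1|13)=+1; (−1)^{2·3·6}·(+1)^3·(+1)^2 = +1.
|Ram(401709, -67821)| = 2, even; anisotropic at {3, 37}.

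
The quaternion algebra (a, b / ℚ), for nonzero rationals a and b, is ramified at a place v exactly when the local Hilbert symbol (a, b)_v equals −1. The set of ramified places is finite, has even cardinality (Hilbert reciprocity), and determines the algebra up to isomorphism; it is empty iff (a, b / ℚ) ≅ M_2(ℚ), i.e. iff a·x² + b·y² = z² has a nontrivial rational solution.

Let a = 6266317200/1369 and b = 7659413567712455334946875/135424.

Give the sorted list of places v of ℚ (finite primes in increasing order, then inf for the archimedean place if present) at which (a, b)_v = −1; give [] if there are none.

(a, b) ≡ (33, 715) mod (ℚ^×)²; places V = {2, 3, 5, 11, 13, 17, 19, 23, 37, 53, ∞}.
(a,b)_2: α=4, β=-8; u≡1, v≡3 (mod 8); ε(u)ε(v)=0·1, αω(v)=4·1, βω(u)=-8·0; sum ≡ 0  ⇒  +1.
(a,b)_23: α=0, u≡19; β=-2, v≡12 (mod 23); (19|23)=-1, (12|23)=+1; sign (−1)^0·-1^-2·+1^0 = +1.
(a,b)_3: α=1, u≡2; β=6, v≡1 (mod 3); (2|3)=-1, (1|3)=+1; sign (−1)^0·-1^6·+1^1 = +1.
(a,b)_∞: sgn(33)=+, sgn(715)=+, so +1.
(a,b)_53: α=2, u≡32; β=4, v≡8 (mod 53); (32|53)=-1, (8|53)=-1; sign (−1)^0·-1^4·-1^2 = +1.
(a,b)_5: α=2, u≡2; β=5, v≡2 (mod 5); (2|5)=-1, (2|5)=-1; sign (−1)^0·-1^5·-1^2 = -1.
(a,b)_19: α=0, u≡8; β=2, v≡3 (mod 19); (8|19)=-1, (3|19)=-1; sign (−1)^0·-1^2·-1^0 = +1.
(a,b)_37: α=-2, u≡12; β=0, v≡21 (mod 37); (12|37)=+1, (21|37)=+1; sign (−1)^0·+1^0·+1^-2 = +1.
(a,b)_17: α=0, u≡4; β=2, v≡1 (mod 17); (4|17)=+1, (1|17)=+1; sign (−1)^0·+1^2·+1^0 = +1.
(a,b)_13: α=2, u≡11; β=5, v≡4 (mod 13); (11|13)=-1, (4|13)=+1; sign (−1)^0·-1^5·+1^2 = -1.
(a,b)_11: α=1, u≡1; β=1, v≡8 (mod 11); (1|11)=+1, (8|11)=-1; sign (−1)^1·+1^1·-1^1 = +1.
Ram(33, 715) = {5, 13}; no ℚ_5-point on the conic.

[5, 13]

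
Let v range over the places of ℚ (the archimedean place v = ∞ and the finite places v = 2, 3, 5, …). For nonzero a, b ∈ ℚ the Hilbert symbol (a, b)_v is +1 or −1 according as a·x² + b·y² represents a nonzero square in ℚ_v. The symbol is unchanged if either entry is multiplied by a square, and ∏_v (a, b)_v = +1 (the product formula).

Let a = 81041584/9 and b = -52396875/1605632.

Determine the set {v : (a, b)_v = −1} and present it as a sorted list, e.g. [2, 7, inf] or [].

[2, 43]

Mod squares: a ≡ 29971, b ≡ -230. Check v ∈ {∞, 2, 3, 5, 7, 13, 17, 23, 41, 43}.
v=5: a=5^0·(≡1), b=5^5·(≡4) mod 5; (1|5)=+1, (4|5)=+1; (−1)^{0·5·2}·(+1)^5·(+1)^0 = +1.
v=13: a=13^2·(≡2), b=13^0·(≡1) mod 13; (2|13)=-1, (1|13)=+1; (−1)^{2·0·6}·(-1)^0·(+1)^2 = +1.
v=2: v_2(a)=4, v_2(b)=-15; units ≡ 3, 5 (mod 8); ε·ε+αω+βω = 1·0+4·1+-15·1 ≡ 1  ⇒  (a,b)_2 = -1.
v=17: a=17^1·(≡7), b=17^0·(≡2) mod 17; (7|17)=-1, (2|17)=+1; (−1)^{1·0·8}·(-1)^0·(+1)^1 = +1.
v=41: a=41^1·(≡38), b=41^0·(≡31) mod 41; (38|41)=-1, (31|41)=+1; (−1)^{1·0·20}·(-1)^0·(+1)^1 = +1.
v=3: a=3^-2·(≡1), b=3^6·(≡1) mod 3; (1|3)=+1, (1|3)=+1; (−1)^{-2·6·1}·(+1)^6·(+1)^-2 = +1.
v=43: a=43^1·(≡38), b=43^0·(≡18) mod 43; (38|43)=+1, (18|43)=-1; (−1)^{1·0·21}·(+1)^0·(-1)^1 = -1.
v=23: a=23^0·(≡8), b=23^1·(≡1) mod 23; (8|23)=+1, (1|23)=+1; (−1)^{0·1·11}·(+1)^1·(+1)^0 = +1.
v=7: a=7^0·(≡4), b=7^-2·(≡1) mod 7; (4|7)=+1, (1|7)=+1; (−1)^{0·-2·3}·(+1)^-2·(+1)^0 = +1.
v=∞: 29971 > 0 and -230 < 0  ⇒  (a,b)_∞ = +1.
Ram(29971, -230) = {2, 43}; no ℚ_2-point on the conic.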